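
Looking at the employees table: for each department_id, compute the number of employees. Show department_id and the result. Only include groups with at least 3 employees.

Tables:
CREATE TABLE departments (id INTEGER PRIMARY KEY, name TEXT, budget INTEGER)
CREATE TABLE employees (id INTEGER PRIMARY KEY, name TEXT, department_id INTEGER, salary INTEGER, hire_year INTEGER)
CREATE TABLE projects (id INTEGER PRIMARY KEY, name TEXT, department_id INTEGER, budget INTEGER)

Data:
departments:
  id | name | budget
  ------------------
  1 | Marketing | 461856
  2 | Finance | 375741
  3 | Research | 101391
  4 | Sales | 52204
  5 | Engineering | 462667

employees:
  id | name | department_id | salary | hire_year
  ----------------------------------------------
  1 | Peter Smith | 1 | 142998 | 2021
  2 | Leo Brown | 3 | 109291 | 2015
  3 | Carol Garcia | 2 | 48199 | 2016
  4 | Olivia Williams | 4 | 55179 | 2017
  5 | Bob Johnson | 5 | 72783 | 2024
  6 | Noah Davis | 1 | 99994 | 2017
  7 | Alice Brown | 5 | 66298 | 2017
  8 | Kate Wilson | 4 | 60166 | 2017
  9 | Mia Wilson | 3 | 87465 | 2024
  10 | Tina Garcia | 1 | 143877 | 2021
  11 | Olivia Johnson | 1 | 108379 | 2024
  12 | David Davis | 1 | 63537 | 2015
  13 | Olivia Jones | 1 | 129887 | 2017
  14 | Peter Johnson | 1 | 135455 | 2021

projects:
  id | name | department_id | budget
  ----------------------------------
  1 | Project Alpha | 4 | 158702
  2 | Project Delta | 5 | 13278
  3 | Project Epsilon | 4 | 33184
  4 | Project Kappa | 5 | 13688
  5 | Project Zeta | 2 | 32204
SELECT department_id, COUNT(*) AS n FROM employees GROUP BY department_id HAVING COUNT(*) >= 3

Execution result:
department_id | n
1 | 7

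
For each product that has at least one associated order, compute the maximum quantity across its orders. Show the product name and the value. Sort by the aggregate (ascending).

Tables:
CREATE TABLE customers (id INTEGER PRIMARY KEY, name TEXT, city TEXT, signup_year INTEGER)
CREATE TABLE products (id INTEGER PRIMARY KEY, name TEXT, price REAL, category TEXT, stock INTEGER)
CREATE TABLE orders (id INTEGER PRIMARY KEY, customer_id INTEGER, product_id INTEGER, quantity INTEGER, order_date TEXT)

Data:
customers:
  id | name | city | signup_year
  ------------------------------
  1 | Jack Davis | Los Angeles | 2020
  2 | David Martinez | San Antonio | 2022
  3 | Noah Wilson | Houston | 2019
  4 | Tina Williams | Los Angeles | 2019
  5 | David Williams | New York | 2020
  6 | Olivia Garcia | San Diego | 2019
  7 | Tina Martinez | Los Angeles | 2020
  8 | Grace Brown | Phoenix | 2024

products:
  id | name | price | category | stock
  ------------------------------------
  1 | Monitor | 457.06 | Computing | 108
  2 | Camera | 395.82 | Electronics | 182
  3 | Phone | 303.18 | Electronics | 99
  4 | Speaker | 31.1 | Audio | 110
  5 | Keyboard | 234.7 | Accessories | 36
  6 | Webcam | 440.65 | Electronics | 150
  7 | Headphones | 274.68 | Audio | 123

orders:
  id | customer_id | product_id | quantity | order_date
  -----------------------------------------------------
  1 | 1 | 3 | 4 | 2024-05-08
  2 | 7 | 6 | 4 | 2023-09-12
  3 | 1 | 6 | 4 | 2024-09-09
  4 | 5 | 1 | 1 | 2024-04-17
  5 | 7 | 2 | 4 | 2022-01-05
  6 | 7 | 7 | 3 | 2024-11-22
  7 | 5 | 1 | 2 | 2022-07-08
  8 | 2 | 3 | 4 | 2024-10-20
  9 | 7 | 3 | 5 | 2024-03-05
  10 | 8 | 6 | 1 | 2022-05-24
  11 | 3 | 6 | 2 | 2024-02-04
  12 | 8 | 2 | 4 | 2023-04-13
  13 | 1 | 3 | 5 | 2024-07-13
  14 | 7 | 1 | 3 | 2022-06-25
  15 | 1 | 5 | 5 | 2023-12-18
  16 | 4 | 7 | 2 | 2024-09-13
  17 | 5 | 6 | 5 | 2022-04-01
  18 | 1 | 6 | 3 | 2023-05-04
SELECT p.name, MAX(c.quantity) AS max_quantity FROM orders c JOIN products p ON c.product_id = p.id GROUP BY p.id, p.name ORDER BY max_quantity ASC

Execution result:
name | max_quantity
Monitor | 3
Headphones | 3
Camera | 4
Phone | 5
Keyboard | 5
Webcam | 5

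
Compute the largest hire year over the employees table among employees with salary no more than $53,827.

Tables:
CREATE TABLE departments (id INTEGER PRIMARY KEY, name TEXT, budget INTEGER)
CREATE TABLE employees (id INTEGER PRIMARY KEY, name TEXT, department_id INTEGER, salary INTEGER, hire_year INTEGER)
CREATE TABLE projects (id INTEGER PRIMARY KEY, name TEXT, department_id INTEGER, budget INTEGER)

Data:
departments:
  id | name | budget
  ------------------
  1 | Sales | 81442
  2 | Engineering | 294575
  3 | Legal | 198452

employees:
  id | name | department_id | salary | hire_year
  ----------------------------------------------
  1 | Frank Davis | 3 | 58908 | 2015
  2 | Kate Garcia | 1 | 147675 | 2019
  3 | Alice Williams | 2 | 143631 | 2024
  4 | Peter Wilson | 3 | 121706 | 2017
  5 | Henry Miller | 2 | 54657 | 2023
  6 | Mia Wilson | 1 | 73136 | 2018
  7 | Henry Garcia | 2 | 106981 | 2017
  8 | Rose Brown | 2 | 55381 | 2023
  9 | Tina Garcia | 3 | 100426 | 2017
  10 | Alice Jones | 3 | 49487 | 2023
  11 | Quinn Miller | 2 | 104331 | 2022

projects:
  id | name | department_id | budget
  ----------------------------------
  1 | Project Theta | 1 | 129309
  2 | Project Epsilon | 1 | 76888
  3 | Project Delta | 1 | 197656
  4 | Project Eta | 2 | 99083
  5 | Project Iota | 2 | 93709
SELECT MAX(hire_year) FROM employees WHERE salary <= 53827

Execution result:
2023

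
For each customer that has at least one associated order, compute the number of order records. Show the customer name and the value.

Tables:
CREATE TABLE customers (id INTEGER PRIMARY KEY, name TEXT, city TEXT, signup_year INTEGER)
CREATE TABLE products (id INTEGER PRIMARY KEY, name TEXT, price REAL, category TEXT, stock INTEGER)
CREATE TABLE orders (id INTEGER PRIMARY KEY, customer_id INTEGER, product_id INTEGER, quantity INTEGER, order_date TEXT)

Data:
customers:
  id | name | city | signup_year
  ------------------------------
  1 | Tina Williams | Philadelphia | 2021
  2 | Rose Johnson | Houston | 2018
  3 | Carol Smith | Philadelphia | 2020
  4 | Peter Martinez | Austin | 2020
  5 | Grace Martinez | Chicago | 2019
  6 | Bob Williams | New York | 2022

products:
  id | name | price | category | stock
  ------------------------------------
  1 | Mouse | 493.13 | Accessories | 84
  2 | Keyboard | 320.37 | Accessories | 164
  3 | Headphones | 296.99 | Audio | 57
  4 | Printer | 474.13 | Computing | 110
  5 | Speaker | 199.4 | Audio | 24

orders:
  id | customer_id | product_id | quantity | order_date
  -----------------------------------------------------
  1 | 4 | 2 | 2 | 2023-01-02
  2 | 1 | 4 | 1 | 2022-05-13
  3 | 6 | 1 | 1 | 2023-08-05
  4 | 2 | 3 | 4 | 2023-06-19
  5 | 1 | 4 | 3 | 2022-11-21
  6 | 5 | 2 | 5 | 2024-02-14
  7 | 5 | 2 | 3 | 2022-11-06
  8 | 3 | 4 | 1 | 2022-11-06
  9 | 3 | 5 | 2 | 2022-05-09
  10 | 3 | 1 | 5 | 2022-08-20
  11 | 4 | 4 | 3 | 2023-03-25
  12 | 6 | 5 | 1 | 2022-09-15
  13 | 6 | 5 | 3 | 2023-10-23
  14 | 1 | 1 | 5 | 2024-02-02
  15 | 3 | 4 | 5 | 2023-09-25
SELECT p.name, COUNT(*) AS n FROM orders c JOIN customers p ON c.customer_id = p.id GROUP BY p.id, p.name

Execution result:
name | n
Tina Williams | 3
Rose Johnson | 1
Carol Smith | 4
Peter Martinez | 2
Grace Martinez | 2
Bob Williams | 3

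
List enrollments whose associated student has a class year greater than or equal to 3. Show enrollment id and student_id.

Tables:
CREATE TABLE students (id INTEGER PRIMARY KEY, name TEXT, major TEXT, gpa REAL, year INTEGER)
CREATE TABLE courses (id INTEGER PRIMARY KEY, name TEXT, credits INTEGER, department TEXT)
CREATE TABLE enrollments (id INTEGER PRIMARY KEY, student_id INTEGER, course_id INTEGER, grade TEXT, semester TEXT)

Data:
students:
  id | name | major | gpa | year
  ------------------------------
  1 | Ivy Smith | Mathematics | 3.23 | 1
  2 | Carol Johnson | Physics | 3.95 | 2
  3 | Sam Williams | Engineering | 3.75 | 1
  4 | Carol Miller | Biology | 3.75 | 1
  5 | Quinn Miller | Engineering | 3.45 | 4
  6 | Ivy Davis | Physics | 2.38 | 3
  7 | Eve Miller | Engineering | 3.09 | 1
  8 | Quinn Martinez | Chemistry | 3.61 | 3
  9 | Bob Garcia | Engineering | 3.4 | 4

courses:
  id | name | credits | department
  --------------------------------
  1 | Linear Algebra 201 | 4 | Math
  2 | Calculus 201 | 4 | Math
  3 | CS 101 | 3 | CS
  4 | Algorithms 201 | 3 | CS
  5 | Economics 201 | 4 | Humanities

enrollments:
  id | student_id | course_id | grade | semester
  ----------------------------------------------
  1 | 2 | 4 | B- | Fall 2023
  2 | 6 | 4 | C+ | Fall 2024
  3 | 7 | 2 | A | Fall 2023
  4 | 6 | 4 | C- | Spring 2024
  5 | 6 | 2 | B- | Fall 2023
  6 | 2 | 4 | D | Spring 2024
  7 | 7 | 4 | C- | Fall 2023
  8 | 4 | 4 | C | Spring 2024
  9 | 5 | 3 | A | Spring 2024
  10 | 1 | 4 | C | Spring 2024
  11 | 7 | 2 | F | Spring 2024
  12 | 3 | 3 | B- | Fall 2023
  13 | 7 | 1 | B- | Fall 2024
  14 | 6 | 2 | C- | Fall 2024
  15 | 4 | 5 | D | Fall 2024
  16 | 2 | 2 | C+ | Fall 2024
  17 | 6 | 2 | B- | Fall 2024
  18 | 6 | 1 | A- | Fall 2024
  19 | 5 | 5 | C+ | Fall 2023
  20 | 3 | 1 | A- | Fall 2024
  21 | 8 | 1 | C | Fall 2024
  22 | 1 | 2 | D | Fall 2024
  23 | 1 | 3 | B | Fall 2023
SELECT id, student_id FROM enrollments WHERE student_id IN (SELECT id FROM students WHERE year >= 3)

Execution result:
id | student_id
2 | 6
4 | 6
5 | 6
9 | 5
14 | 6
17 | 6
18 | 6
19 | 5
21 | 8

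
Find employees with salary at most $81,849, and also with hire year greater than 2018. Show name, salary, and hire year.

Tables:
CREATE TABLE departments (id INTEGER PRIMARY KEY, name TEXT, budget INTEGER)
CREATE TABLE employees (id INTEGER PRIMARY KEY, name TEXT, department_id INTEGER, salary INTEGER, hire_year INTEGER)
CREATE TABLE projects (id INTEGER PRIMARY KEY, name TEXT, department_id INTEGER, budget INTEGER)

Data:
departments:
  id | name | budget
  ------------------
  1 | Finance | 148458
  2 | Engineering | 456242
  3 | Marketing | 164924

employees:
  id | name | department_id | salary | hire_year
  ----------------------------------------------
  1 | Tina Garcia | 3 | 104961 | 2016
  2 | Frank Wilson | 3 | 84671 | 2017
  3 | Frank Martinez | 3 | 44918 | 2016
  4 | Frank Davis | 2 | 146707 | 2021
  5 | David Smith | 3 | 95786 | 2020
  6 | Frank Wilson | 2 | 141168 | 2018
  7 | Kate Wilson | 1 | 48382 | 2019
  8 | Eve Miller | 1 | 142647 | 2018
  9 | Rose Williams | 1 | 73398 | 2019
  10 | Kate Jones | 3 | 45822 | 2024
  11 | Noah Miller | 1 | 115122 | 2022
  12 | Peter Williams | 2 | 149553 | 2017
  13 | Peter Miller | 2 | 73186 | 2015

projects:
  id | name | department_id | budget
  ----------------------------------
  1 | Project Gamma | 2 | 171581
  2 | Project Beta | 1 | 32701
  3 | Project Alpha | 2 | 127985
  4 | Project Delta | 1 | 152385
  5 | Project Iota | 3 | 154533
SELECT name, salary, hire_year FROM employees WHERE salary <= 81849 AND hire_year > 2018

Execution result:
name | salary | hire_year
Kate Wilson | 48382 | 2019
Rose Williams | 73398 | 2019
Kate Jones | 45822 | 2024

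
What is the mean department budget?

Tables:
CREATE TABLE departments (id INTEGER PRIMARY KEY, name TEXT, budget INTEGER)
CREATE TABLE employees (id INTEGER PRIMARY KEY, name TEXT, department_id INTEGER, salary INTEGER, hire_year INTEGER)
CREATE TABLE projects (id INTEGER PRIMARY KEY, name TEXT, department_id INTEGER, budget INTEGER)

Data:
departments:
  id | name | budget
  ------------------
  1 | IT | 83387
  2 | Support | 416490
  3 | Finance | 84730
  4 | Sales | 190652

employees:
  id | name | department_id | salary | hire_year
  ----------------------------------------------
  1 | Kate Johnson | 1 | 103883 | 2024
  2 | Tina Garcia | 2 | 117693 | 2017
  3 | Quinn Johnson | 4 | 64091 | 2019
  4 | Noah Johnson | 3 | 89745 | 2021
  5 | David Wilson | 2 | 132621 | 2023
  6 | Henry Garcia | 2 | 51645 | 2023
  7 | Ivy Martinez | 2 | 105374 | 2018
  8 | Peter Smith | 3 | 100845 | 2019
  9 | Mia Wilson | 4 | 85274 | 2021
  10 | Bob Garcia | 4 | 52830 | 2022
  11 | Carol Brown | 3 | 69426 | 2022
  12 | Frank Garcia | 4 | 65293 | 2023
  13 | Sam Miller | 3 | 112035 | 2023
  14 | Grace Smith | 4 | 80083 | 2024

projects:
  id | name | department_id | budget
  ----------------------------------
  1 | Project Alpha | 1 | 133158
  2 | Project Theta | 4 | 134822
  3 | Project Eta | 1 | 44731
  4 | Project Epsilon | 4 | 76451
SELECT AVG(budget) FROM departments

Execution result:
193814.75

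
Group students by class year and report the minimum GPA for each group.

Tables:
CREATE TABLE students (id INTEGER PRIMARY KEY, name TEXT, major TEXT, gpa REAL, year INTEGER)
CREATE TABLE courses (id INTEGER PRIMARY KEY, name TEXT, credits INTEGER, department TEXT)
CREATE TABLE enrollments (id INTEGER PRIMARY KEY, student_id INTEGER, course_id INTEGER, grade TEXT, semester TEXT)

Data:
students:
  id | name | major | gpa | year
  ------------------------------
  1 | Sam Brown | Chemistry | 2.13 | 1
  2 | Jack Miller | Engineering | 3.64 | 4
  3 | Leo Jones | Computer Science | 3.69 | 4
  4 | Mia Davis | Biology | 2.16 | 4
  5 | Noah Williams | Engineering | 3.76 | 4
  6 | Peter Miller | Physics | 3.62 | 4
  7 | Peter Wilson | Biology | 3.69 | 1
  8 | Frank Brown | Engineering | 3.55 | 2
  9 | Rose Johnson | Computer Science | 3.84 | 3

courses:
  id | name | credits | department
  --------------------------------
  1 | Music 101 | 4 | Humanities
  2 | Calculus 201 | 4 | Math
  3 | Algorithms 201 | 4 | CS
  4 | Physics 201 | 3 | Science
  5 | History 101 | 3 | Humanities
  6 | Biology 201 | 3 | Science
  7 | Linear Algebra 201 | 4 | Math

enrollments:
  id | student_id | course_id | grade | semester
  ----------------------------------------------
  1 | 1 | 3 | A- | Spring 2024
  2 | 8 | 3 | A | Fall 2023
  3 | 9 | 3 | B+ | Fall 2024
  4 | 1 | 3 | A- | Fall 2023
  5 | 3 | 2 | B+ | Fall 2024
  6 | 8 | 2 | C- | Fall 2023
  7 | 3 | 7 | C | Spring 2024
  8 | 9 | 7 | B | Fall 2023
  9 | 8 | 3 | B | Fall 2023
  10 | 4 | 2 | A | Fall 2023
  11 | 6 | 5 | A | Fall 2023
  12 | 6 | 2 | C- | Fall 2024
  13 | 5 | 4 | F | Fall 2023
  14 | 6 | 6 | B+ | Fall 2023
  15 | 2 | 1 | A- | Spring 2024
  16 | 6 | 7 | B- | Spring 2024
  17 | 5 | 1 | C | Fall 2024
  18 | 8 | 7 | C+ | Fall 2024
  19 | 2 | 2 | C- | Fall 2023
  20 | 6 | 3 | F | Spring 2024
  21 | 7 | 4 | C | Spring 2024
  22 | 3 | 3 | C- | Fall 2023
SELECT year, MIN(gpa) AS min_gpa FROM students GROUP BY year

Execution result:
year | min_gpa
1 | 2.13
2 | 3.55
3 | 3.84
4 | 2.16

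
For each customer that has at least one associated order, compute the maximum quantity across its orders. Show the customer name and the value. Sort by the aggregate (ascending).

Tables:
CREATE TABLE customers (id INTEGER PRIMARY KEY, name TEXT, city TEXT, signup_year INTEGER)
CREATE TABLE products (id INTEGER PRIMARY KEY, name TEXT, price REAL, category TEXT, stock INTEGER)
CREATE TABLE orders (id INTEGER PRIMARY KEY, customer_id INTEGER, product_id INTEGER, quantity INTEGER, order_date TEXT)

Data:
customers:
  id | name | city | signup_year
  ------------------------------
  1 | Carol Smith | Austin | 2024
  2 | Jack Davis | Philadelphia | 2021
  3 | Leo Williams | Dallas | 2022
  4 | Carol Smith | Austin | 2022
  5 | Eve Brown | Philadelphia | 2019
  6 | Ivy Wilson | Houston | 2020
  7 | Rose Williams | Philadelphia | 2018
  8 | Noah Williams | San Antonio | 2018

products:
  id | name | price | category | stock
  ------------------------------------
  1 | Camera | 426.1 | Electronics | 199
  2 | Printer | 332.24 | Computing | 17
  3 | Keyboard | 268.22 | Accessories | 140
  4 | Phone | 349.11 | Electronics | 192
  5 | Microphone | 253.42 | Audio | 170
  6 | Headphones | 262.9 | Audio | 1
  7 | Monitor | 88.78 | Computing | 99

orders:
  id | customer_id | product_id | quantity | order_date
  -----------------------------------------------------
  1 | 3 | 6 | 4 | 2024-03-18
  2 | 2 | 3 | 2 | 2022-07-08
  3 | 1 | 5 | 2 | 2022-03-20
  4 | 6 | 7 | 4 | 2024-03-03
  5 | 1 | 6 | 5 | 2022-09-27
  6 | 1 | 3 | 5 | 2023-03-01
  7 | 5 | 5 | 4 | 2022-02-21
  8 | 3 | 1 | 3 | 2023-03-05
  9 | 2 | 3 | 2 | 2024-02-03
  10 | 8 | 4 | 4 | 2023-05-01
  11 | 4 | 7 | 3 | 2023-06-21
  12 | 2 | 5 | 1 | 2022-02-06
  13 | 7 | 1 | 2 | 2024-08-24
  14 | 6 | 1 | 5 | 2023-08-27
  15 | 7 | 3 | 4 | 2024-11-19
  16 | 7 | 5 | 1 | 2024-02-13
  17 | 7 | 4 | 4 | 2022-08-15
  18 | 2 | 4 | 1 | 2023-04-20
SELECT p.name, MAX(c.quantity) AS max_quantity FROM orders c JOIN customers p ON c.customer_id = p.id GROUP BY p.id, p.name ORDER BY max_quantity ASC

Execution result:
name | max_quantity
Jack Davis | 2
Carol Smith | 3
Leo Williams | 4
Eve Brown | 4
Rose Williams | 4
Noah Williams | 4
Carol Smith | 5
Ivy Wilson | 5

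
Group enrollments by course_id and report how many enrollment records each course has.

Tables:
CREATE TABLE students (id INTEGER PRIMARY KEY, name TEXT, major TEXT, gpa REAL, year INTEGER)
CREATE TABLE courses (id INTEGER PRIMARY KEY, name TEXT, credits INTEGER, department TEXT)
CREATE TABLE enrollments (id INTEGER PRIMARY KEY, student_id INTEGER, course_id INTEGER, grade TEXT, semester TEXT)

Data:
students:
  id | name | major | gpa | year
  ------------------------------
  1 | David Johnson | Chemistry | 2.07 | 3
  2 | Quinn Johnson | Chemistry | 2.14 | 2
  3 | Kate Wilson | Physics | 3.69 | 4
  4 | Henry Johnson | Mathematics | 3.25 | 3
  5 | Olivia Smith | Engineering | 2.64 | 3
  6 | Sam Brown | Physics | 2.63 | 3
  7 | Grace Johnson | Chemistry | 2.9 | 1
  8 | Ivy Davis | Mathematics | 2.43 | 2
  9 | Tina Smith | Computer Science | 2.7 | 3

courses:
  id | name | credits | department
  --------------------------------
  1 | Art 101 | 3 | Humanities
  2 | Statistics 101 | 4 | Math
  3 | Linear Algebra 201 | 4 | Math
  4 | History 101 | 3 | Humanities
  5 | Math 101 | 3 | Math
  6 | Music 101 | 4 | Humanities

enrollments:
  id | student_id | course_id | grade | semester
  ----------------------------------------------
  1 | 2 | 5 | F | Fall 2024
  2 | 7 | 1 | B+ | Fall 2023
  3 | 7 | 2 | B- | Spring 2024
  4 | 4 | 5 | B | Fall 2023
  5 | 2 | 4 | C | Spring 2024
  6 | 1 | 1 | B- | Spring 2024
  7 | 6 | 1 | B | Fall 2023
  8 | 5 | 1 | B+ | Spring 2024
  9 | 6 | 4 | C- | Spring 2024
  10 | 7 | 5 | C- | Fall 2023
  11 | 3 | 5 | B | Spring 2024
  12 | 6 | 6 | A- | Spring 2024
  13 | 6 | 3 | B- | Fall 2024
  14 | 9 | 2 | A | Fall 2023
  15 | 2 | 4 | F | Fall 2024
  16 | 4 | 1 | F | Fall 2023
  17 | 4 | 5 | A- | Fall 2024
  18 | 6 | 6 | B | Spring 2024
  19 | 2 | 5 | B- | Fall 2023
SELECT course_id, COUNT(*) AS enrollment_count FROM enrollments GROUP BY course_id

Execution result:
course_id | enrollment_count
1 | 5
2 | 2
3 | 1
4 | 3
5 | 6
6 | 2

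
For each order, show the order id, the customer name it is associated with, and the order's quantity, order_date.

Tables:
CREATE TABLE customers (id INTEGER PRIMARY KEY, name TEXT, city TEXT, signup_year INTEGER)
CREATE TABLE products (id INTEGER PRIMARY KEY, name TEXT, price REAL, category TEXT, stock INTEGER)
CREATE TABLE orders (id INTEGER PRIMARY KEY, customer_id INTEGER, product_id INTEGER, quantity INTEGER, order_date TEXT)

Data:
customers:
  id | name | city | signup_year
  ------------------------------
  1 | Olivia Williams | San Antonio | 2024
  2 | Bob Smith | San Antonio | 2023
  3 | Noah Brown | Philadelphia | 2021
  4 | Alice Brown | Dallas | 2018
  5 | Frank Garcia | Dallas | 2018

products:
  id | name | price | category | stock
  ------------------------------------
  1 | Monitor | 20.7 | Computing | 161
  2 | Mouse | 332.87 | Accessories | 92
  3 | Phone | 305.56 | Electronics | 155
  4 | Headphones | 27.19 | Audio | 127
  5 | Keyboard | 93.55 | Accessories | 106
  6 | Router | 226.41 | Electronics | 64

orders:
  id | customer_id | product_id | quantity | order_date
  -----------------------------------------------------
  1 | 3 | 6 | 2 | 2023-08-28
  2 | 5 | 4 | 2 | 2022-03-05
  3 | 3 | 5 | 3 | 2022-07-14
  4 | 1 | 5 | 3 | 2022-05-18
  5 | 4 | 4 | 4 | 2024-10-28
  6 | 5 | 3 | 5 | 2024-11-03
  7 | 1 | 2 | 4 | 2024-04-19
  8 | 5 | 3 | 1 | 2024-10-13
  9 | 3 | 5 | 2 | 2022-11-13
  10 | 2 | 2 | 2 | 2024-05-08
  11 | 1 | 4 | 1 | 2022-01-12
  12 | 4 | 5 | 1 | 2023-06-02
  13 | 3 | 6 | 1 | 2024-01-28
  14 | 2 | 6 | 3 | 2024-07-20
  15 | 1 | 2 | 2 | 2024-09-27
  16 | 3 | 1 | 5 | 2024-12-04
SELECT c.id, p.name AS customer, c.quantity, c.order_date FROM orders c JOIN customers p ON c.customer_id = p.id

Execution result:
id | customer | quantity | order_date
1 | Noah Brown | 2 | 2023-08-28
2 | Frank Garcia | 2 | 2022-03-05
3 | Noah Brown | 3 | 2022-07-14
4 | Olivia Williams | 3 | 2022-05-18
5 | Alice Brown | 4 | 2024-10-28
6 | Frank Garcia | 5 | 2024-11-03
7 | Olivia Williams | 4 | 2024-04-19
8 | Frank Garcia | 1 | 2024-10-13
9 | Noah Brown | 2 | 2022-11-13
10 | Bob Smith | 2 | 2024-05-08
11 | Olivia Williams | 1 | 2022-01-12
12 | Alice Brown | 1 | 2023-06-02
13 | Noah Brown | 1 | 2024-01-28
14 | Bob Smith | 3 | 2024-07-20
15 | Olivia Williams | 2 | 2024-09-27
16 | Noah Brown | 5 | 2024-12-04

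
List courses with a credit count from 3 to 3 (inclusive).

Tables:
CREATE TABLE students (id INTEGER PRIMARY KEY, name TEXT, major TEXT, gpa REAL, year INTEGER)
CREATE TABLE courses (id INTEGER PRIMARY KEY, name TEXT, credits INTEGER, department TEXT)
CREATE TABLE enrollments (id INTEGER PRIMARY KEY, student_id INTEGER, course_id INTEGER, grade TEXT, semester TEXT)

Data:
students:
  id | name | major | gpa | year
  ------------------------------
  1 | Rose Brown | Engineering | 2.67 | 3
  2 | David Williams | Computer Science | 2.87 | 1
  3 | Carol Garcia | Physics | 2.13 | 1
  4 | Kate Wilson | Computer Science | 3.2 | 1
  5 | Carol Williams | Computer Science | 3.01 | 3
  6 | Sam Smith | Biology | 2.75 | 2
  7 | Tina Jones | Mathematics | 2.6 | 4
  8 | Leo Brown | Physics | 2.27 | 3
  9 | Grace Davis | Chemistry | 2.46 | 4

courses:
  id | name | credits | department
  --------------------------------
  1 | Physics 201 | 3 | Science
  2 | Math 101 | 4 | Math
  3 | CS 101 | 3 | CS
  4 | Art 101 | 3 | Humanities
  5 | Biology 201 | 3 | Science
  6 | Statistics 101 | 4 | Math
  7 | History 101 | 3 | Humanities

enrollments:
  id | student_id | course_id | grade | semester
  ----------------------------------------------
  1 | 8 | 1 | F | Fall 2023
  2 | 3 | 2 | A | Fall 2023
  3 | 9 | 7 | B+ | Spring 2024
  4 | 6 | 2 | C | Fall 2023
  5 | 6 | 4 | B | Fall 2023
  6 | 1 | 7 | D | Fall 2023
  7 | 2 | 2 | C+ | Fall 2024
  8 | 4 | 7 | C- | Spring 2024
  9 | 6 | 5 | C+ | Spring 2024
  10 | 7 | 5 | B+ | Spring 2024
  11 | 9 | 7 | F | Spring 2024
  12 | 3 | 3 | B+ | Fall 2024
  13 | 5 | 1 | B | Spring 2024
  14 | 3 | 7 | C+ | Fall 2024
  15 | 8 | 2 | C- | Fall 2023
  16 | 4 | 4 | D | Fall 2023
SELECT name, credits FROM courses WHERE credits BETWEEN 3 AND 3

Execution result:
name | credits
Physics 201 | 3
CS 101 | 3
Art 101 | 3
Biology 201 | 3
History 101 | 3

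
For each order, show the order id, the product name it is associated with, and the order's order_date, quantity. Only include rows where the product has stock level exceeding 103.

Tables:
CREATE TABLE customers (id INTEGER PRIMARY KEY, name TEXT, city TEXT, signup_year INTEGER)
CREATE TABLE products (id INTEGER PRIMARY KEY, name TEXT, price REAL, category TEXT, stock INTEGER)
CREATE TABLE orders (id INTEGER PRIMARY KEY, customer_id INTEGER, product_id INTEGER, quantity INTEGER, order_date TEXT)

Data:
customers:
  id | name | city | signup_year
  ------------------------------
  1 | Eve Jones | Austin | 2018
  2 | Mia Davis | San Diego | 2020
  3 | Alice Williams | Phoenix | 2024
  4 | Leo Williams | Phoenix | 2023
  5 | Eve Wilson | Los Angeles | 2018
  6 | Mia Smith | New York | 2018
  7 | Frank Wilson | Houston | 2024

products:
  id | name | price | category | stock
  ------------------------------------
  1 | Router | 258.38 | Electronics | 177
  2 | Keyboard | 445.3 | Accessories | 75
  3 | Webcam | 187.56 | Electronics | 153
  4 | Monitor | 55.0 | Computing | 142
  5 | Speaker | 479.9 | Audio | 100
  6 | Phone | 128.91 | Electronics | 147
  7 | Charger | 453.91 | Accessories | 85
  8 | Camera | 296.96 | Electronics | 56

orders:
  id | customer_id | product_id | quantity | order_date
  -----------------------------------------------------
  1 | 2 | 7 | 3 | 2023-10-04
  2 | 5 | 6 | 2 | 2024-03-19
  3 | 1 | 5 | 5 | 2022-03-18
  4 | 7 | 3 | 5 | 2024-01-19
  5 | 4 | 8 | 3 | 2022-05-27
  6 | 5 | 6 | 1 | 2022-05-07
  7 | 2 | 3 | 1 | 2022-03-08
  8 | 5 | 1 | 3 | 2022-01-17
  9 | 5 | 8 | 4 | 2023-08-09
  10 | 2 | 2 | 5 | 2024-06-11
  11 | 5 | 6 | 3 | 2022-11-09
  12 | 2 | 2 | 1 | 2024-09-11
SELECT c.id, p.name AS product, c.order_date, c.quantity FROM orders c JOIN products p ON c.product_id = p.id WHERE p.stock > 103

Execution result:
id | product | order_date | quantity
2 | Phone | 2024-03-19 | 2
4 | Webcam | 2024-01-19 | 5
6 | Phone | 2022-05-07 | 1
7 | Webcam | 2022-03-08 | 1
8 | Router | 2022-01-17 | 3
11 | Phone | 2022-11-09 | 3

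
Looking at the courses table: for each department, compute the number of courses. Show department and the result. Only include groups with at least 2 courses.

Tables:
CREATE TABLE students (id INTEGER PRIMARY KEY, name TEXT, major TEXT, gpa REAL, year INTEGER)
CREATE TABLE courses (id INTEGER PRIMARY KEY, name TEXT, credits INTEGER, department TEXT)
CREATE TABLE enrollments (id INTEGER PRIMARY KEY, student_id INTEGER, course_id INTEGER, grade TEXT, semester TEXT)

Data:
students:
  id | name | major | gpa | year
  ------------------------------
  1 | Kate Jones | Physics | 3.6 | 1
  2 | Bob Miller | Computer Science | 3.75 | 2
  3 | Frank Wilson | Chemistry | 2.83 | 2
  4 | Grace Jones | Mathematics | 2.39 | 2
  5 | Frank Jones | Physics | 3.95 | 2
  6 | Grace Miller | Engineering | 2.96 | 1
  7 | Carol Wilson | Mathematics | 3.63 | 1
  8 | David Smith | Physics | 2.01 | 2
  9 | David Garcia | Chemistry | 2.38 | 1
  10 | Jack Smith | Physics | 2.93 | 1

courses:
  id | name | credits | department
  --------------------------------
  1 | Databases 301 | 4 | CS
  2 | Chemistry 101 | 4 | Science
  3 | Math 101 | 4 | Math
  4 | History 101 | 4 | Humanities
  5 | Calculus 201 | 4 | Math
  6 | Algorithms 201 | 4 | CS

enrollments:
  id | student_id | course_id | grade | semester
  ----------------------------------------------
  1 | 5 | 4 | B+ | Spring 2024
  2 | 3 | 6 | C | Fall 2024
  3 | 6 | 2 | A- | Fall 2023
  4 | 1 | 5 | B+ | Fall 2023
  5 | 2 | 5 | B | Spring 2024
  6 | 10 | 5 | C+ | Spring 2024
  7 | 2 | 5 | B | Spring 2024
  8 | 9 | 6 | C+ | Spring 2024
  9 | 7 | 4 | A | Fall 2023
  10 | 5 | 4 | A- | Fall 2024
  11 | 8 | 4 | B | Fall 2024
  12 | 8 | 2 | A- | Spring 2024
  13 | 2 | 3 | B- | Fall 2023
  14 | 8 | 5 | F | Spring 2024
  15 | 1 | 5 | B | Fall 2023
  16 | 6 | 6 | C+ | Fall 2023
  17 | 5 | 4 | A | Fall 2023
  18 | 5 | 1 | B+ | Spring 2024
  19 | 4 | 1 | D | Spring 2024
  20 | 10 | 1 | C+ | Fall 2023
SELECT department, COUNT(*) AS n FROM courses GROUP BY department HAVING COUNT(*) >= 2

Execution result:
department | n
CS | 2
Math | 2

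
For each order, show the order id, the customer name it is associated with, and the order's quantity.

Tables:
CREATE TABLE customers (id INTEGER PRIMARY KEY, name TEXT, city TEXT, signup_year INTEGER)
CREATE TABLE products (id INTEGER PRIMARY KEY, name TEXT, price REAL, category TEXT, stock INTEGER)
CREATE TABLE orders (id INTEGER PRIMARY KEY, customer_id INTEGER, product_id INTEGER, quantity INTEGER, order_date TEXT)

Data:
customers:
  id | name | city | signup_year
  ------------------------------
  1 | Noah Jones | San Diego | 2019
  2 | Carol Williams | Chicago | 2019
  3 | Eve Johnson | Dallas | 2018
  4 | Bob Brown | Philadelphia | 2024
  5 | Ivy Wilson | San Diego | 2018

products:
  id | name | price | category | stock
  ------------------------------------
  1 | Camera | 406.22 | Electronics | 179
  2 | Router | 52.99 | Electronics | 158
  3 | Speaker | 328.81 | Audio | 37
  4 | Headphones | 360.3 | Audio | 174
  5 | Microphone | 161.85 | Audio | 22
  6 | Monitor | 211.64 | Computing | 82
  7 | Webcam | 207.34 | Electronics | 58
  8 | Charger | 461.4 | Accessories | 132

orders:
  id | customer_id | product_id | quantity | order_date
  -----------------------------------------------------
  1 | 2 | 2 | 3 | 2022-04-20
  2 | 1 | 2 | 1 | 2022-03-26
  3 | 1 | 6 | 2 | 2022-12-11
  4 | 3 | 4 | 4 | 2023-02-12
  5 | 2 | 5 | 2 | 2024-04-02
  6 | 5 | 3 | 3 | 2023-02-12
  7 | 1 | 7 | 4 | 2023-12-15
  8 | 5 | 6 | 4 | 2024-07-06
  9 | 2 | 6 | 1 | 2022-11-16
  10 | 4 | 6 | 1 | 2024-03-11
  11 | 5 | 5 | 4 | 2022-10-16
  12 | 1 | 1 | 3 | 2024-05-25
SELECT c.id, p.name AS customer, c.quantity FROM orders c JOIN customers p ON c.customer_id = p.id

Execution result:
id | customer | quantity
1 | Carol Williams | 3
2 | Noah Jones | 1
3 | Noah Jones | 2
4 | Eve Johnson | 4
5 | Carol Williams | 2
6 | Ivy Wilson | 3
7 | Noah Jones | 4
8 | Ivy Wilson | 4
9 | Carol Williams | 1
10 | Bob Brown | 1
11 | Ivy Wilson | 4
12 | Noah Jones | 3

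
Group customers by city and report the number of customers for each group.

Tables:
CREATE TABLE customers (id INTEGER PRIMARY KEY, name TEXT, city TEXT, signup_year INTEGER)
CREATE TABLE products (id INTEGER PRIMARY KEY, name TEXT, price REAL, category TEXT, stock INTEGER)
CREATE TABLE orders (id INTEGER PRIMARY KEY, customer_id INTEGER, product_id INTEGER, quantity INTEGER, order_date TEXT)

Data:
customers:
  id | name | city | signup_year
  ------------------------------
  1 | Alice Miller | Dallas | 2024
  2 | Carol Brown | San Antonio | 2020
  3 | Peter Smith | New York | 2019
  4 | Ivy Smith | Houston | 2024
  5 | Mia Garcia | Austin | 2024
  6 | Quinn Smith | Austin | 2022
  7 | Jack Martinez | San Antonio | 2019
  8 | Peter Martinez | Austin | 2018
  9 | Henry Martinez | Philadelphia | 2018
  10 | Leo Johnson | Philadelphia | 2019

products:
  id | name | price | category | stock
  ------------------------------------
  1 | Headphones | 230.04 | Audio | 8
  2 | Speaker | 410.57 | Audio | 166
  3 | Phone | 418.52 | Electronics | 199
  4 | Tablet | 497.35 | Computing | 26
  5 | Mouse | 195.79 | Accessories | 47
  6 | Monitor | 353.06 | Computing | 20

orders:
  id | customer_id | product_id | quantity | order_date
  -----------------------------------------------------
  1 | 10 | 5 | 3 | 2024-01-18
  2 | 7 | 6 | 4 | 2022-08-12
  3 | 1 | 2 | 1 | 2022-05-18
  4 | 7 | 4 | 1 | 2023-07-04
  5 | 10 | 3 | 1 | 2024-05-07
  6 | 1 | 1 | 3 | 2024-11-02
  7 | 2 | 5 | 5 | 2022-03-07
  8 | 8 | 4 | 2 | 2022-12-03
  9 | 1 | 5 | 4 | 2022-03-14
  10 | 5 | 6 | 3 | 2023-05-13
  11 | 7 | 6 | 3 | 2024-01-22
SELECT city, COUNT(*) AS n FROM customers GROUP BY city

Execution result:
city | n
Austin | 3
Dallas | 1
Houston | 1
New York | 1
Philadelphia | 2
San Antonio | 2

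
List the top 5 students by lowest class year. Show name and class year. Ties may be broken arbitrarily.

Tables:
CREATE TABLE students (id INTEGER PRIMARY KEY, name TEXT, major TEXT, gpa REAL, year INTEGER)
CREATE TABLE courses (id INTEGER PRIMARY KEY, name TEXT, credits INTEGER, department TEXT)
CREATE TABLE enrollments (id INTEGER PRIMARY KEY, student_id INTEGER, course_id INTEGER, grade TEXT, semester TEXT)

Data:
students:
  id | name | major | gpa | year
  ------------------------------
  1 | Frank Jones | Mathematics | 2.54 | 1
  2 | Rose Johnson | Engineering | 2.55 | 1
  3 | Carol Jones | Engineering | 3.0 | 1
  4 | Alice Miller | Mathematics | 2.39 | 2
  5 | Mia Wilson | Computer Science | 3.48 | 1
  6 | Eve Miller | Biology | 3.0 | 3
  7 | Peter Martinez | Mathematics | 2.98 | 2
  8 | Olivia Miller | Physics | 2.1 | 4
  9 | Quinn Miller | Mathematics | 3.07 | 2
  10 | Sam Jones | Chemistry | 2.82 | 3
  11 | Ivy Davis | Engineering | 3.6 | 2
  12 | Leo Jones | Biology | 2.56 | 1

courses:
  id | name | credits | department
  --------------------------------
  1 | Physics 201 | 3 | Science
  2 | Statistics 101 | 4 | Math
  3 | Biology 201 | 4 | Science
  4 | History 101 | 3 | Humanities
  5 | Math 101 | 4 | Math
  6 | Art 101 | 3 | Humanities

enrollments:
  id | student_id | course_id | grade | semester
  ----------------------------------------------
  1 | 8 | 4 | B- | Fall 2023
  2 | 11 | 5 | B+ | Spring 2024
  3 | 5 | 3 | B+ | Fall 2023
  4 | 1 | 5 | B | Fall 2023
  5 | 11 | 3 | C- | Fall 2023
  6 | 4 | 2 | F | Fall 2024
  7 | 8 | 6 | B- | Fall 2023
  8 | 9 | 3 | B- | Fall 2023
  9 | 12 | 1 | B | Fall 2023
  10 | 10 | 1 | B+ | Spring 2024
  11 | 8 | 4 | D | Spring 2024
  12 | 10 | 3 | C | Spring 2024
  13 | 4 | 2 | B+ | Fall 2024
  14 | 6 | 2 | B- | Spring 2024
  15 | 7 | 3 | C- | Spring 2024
SELECT name, year FROM students ORDER BY year ASC LIMIT 5

Execution result:
name | year
Frank Jones | 1
Rose Johnson | 1
Carol Jones | 1
Mia Wilson | 1
Leo Jones | 1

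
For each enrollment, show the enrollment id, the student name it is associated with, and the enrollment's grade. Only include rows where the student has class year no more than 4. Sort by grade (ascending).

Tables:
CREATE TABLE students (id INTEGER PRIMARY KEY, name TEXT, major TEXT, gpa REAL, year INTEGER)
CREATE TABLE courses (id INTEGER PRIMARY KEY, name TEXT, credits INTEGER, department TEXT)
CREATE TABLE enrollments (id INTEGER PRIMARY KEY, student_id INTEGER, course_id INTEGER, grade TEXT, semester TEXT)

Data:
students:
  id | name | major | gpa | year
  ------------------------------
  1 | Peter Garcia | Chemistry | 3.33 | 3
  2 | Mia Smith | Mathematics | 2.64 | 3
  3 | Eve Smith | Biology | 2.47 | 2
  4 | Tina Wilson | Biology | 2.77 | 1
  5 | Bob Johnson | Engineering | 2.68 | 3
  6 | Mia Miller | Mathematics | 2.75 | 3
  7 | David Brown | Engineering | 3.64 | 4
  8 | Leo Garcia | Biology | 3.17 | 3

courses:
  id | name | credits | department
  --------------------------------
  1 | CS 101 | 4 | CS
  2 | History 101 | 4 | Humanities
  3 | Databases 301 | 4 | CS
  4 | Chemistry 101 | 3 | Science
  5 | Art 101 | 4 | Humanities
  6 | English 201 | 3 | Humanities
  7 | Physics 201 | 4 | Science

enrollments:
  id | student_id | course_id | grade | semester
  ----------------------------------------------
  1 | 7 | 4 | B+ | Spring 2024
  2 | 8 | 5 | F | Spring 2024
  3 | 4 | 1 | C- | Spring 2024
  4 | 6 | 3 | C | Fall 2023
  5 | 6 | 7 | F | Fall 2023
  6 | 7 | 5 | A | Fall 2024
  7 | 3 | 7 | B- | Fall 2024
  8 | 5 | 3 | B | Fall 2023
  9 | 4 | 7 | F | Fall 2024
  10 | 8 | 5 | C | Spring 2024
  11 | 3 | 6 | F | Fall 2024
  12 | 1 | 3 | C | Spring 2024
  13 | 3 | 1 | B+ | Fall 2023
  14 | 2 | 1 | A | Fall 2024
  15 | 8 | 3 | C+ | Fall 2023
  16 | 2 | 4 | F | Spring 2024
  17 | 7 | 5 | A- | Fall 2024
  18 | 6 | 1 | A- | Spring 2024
SELECT c.id, p.name AS student, c.grade FROM enrollments c JOIN students p ON c.student_id = p.id WHERE p.year <= 4 ORDER BY c.grade ASC

Execution result:
id | student | grade
6 | David Brown | A
14 | Mia Smith | A
17 | David Brown | A-
18 | Mia Miller | A-
8 | Bob Johnson | B
1 | David Brown | B+
13 | Eve Smith | B+
7 | Eve Smith | B-
4 | Mia Miller | C
10 | Leo Garcia | C
12 | Peter Garcia | C
15 | Leo Garcia | C+
3 | Tina Wilson | C-
2 | Leo Garcia | F
5 | Mia Miller | F
9 | Tina Wilson | F
11 | Eve Smith | F
16 | Mia Smith | F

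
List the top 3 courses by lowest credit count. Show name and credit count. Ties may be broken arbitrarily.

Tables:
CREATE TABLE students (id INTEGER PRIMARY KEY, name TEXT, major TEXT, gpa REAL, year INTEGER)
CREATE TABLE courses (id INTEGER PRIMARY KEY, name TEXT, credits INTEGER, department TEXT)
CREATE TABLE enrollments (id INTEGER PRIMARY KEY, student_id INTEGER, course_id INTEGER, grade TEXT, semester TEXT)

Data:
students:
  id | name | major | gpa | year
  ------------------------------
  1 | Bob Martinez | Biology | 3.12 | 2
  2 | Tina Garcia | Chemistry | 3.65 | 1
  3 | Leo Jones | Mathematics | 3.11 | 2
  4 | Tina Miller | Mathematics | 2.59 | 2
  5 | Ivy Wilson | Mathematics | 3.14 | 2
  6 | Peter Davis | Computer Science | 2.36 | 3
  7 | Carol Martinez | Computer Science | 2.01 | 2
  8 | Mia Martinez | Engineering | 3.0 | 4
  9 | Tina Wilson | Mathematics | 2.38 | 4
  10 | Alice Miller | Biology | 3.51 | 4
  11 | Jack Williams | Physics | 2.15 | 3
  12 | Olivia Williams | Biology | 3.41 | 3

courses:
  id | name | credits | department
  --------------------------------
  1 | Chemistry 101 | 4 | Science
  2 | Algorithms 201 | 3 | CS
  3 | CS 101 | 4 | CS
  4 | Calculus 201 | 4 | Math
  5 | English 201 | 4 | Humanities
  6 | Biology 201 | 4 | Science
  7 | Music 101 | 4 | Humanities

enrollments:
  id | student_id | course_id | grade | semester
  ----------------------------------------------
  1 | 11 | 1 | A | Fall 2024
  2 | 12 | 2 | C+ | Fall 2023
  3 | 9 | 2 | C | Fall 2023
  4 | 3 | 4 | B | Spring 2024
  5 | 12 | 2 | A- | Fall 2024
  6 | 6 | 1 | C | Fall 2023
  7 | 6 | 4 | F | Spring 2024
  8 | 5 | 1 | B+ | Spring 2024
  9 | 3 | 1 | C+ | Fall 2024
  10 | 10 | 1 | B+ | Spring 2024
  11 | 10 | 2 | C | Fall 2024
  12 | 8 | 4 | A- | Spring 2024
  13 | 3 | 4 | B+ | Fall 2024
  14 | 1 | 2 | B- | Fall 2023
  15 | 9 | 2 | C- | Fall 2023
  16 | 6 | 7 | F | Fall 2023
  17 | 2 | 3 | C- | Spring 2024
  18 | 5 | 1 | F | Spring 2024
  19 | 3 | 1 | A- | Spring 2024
SELECT name, credits FROM courses ORDER BY credits ASC LIMIT 3

Execution result:
name | credits
Algorithms 201 | 3
Chemistry 101 | 4
CS 101 | 4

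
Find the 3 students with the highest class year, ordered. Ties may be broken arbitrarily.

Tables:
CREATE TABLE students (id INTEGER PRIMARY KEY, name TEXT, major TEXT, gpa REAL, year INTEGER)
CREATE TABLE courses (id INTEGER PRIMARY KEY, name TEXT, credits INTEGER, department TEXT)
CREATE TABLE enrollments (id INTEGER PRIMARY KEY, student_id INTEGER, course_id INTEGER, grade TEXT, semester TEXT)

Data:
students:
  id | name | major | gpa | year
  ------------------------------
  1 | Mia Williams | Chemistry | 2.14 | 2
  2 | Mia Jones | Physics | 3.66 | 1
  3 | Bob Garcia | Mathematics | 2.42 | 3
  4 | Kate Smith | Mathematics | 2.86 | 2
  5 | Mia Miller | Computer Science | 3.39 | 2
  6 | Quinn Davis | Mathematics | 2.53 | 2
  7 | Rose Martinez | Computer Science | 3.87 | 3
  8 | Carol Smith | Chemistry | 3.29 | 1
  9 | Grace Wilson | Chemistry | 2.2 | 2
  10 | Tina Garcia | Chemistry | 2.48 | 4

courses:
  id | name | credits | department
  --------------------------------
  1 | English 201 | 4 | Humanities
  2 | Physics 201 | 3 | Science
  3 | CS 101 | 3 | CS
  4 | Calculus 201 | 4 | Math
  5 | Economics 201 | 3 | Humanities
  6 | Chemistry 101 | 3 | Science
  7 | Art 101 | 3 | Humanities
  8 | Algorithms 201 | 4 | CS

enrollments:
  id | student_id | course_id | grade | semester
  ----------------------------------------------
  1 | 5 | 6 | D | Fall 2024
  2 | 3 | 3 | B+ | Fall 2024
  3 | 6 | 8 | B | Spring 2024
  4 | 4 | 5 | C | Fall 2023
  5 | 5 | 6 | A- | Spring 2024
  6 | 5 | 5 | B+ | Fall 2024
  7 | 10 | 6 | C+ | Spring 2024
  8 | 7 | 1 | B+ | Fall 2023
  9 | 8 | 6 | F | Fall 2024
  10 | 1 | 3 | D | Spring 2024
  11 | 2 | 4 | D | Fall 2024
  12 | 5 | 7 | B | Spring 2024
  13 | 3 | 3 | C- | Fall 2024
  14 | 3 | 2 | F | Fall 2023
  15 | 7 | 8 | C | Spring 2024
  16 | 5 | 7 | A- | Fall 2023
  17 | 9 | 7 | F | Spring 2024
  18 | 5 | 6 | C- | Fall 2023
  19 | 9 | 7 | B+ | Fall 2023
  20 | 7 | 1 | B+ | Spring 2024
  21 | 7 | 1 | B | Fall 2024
SELECT name, year FROM students ORDER BY year DESC LIMIT 3

Execution result:
name | year
Tina Garcia | 4
Bob Garcia | 3
Rose Martinez | 3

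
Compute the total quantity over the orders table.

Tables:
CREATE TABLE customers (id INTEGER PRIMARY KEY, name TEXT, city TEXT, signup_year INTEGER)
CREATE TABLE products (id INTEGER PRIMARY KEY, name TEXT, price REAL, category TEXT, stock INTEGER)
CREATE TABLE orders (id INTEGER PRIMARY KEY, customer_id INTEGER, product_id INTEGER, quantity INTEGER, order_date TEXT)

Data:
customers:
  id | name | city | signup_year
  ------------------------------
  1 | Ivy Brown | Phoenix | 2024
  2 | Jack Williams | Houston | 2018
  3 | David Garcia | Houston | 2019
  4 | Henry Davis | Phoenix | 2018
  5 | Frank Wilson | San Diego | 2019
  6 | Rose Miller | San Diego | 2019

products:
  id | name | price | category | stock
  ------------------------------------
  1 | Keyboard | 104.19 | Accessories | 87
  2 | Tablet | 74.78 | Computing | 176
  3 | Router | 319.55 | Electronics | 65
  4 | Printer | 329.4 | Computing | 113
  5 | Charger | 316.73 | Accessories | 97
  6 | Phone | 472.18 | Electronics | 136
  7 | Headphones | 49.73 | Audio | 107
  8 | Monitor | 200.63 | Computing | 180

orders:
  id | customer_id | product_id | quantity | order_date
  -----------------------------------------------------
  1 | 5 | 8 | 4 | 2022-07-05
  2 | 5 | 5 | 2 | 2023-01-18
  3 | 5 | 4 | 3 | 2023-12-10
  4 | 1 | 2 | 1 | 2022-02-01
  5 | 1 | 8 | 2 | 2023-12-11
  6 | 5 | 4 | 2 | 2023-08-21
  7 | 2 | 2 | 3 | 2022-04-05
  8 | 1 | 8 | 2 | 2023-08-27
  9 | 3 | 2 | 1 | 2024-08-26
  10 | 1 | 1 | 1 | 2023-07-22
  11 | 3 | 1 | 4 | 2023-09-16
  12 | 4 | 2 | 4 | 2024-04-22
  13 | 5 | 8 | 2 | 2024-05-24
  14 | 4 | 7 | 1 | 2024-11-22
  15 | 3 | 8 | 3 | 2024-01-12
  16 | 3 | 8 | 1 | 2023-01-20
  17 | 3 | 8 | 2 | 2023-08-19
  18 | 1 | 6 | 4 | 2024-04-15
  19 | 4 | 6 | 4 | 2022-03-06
SELECT SUM(quantity) FROM orders

Execution result:
46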